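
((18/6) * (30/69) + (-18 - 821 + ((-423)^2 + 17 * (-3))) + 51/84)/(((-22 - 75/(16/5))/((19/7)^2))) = -165566653068/5735303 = -28867.99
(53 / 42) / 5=53 / 210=0.25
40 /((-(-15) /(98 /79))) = 784 /237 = 3.31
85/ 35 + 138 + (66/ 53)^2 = 2791739/ 19663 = 141.98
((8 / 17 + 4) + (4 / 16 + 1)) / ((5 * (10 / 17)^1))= 389 / 200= 1.94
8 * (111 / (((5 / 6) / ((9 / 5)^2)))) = 3452.54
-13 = -13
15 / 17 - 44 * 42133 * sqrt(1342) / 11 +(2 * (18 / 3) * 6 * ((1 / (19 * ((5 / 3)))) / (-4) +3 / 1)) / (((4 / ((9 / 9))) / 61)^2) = -6123784.19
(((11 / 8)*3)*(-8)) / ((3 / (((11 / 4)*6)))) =-363 / 2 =-181.50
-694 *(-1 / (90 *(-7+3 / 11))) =-3817 / 3330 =-1.15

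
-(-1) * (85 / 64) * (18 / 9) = 85 / 32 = 2.66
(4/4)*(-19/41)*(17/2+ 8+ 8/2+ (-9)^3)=26923/82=328.33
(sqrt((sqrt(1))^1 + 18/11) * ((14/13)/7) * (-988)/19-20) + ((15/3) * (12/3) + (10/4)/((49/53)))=265/98-8 * sqrt(319)/11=-10.29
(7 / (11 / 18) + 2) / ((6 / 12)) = 296 / 11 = 26.91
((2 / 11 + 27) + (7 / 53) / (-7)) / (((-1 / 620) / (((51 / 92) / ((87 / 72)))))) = -7726.17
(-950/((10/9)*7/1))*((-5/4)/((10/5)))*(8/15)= 285/7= 40.71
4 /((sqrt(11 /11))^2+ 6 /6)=2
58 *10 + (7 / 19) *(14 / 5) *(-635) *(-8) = 5820.42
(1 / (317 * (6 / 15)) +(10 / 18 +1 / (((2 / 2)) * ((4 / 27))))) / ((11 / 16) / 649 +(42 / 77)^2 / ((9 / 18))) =340473188 / 27751131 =12.27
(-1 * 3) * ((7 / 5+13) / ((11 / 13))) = -2808 / 55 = -51.05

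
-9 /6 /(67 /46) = -69 /67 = -1.03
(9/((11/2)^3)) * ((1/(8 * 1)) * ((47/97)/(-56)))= -423/7229992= -0.00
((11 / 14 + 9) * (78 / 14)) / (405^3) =1781 / 2170050750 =0.00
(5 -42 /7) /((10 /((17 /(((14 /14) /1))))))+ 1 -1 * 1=-17 /10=-1.70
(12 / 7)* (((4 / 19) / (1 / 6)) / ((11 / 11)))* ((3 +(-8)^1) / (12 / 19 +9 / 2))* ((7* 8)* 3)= -4608 / 13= -354.46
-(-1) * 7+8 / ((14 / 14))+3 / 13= 198 / 13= 15.23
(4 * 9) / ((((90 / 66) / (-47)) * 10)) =-124.08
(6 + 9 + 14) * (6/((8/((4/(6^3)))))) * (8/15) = 0.21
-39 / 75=-0.52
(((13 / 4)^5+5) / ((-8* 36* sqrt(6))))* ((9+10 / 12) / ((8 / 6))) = -7402789* sqrt(6) / 4718592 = -3.84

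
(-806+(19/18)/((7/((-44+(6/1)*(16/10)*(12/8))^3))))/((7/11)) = -408587014/55125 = -7412.01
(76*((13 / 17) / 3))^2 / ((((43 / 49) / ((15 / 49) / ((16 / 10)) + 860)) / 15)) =5518073.48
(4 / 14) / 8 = 1 / 28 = 0.04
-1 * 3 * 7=-21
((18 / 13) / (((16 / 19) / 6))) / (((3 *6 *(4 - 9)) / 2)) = -57 / 260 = -0.22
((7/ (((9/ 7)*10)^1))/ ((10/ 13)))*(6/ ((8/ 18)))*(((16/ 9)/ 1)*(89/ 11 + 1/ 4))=233779/ 1650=141.68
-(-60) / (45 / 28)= 112 / 3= 37.33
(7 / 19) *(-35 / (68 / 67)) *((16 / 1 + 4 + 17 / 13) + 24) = -508865 / 884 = -575.64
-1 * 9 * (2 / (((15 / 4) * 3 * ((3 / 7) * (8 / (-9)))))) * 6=126 / 5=25.20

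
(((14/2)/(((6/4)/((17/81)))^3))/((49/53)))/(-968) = -260389/12153524229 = -0.00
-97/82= -1.18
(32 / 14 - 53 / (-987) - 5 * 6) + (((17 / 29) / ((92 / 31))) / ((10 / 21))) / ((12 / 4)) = -724749637 / 26333160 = -27.52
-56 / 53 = -1.06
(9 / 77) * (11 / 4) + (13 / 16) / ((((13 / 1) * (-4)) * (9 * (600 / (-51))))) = 259319 / 806400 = 0.32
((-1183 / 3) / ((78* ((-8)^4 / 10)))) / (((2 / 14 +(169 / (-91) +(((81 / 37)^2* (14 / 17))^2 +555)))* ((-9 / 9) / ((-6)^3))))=-1725099604865 / 368094359215616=-0.00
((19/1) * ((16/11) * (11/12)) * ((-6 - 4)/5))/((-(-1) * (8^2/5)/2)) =-95/12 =-7.92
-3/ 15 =-0.20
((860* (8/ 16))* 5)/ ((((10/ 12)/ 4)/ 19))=196080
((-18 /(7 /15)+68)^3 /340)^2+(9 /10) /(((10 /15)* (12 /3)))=76423937053591 /13600224400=5619.31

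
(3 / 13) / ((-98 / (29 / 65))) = -87 / 82810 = -0.00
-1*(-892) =892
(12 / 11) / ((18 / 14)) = 28 / 33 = 0.85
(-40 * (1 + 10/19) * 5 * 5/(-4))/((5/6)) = 8700/19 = 457.89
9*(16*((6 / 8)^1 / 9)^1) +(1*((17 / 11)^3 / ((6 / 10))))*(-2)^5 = -738164 / 3993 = -184.86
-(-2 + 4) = -2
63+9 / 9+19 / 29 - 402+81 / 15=-48132 / 145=-331.94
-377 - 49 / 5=-1934 / 5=-386.80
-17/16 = -1.06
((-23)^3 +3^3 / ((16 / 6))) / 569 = -97255 / 4552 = -21.37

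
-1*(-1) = 1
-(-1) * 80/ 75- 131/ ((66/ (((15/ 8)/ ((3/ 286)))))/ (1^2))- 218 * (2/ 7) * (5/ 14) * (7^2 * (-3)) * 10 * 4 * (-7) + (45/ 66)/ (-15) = -403019659/ 440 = -915953.77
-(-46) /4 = 23 /2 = 11.50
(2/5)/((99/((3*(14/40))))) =7/1650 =0.00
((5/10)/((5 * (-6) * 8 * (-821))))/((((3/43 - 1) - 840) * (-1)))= 43/14249932800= 0.00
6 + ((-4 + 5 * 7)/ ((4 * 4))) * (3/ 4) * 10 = 657/ 32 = 20.53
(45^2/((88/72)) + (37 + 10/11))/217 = 18642/2387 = 7.81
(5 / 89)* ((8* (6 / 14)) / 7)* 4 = 480 / 4361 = 0.11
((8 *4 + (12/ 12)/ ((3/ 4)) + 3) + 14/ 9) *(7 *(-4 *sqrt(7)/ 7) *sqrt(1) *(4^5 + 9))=-1409012 *sqrt(7)/ 9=-414210.59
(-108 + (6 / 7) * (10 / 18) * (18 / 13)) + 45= -5673 / 91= -62.34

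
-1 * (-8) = 8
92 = 92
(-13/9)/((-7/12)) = 52/21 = 2.48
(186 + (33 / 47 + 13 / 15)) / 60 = 33059 / 10575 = 3.13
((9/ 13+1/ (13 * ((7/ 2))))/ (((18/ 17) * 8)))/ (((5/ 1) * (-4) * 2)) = -17/ 8064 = -0.00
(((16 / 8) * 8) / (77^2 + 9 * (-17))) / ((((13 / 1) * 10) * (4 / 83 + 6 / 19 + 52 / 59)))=4897 / 286198900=0.00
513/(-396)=-57/44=-1.30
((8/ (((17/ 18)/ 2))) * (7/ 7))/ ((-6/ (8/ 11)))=-384/ 187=-2.05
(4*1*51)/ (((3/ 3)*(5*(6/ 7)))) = 238/ 5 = 47.60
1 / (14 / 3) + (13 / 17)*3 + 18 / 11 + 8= 31795 / 2618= 12.14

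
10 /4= 5 /2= 2.50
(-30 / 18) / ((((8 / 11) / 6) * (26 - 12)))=-55 / 56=-0.98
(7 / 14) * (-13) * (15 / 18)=-65 / 12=-5.42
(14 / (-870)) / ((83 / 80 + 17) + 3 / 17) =-0.00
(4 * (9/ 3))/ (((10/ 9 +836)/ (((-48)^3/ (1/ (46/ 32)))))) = -8584704/ 3767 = -2278.92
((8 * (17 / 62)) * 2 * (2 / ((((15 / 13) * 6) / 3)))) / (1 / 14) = 24752 / 465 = 53.23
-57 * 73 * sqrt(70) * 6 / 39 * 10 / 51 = -27740 * sqrt(70) / 221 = -1050.18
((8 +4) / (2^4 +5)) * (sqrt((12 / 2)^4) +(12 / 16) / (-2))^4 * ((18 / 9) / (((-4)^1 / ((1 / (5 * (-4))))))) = 1319500125 / 57344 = 23010.26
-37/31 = -1.19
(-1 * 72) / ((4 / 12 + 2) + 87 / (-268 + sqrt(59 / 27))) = -315514629 / 8802398 - 21141 * sqrt(177) / 8802398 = -35.88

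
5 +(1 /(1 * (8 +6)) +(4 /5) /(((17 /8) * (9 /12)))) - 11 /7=2041 /510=4.00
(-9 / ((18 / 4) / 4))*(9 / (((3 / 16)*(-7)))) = 384 / 7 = 54.86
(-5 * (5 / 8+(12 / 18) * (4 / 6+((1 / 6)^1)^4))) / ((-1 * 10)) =0.53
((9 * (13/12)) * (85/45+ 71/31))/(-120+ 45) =-7579/13950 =-0.54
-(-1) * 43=43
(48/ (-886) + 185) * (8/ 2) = 327724/ 443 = 739.78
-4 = -4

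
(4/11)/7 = 4/77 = 0.05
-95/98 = -0.97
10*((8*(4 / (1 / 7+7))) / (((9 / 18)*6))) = 14.93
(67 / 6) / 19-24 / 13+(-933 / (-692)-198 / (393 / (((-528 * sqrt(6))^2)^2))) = -94690504162438016179 / 67173132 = -1409648491043.09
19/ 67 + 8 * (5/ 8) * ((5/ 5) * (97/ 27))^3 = 306119432/ 1318761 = 232.13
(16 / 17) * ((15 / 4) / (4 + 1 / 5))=100 / 119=0.84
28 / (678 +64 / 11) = 154 / 3761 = 0.04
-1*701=-701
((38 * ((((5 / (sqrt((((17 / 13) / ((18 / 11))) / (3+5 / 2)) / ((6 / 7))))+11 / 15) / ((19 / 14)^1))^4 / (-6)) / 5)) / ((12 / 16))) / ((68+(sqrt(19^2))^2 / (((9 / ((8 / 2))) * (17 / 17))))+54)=-48.47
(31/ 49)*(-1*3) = -93/ 49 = -1.90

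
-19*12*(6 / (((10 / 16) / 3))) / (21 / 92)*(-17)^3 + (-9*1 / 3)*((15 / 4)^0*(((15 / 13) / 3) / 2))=128612749299 / 910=141332691.54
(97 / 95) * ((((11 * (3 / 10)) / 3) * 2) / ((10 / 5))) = 1067 / 950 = 1.12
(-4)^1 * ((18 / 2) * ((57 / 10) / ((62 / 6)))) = -3078 / 155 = -19.86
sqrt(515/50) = sqrt(1030)/10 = 3.21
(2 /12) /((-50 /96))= -8 /25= -0.32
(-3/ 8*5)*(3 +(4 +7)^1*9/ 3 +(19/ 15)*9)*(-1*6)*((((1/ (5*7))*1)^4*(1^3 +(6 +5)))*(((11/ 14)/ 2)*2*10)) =70389/ 2100875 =0.03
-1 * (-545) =545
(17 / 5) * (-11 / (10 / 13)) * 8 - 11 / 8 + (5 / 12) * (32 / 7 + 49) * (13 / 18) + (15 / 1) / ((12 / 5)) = -2318173 / 6300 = -367.96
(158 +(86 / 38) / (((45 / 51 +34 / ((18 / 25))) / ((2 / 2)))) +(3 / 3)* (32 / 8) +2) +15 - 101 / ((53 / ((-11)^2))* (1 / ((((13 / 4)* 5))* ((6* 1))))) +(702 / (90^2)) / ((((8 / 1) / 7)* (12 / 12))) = -22302.91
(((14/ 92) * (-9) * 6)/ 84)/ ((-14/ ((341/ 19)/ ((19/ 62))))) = 95139/ 232484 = 0.41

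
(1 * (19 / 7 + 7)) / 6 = 1.62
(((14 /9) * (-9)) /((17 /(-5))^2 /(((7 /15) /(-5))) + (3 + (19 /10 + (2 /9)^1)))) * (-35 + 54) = 8820 /3937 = 2.24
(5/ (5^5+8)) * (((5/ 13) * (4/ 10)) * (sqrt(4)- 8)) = -60/ 40729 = -0.00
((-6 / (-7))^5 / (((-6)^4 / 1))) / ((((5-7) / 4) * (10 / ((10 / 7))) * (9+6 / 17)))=-0.00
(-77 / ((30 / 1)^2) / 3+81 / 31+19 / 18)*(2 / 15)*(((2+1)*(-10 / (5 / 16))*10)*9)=-9749216 / 2325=-4193.21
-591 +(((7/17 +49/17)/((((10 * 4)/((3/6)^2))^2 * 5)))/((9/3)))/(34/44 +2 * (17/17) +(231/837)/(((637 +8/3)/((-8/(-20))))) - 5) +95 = -84264160577579/169887419200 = -496.00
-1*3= -3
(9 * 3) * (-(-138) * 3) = 11178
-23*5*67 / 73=-7705 / 73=-105.55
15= 15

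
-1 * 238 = -238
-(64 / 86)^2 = -1024 / 1849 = -0.55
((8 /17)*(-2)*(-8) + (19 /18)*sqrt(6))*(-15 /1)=-1920 /17-95*sqrt(6) /6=-151.72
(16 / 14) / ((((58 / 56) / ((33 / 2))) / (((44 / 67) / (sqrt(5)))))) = 23232 * sqrt(5) / 9715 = 5.35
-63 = -63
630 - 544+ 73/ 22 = 1965/ 22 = 89.32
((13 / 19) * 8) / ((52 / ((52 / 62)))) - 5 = -2893 / 589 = -4.91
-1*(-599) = 599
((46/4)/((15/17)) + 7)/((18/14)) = 4207/270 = 15.58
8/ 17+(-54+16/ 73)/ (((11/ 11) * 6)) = -31619/ 3723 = -8.49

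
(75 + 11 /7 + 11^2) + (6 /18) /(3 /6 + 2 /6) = 6929 /35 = 197.97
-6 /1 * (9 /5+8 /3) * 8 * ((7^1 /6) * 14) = -52528 /15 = -3501.87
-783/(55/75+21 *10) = -405/109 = -3.72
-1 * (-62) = 62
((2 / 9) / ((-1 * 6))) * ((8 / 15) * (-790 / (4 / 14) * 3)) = 4424 / 27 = 163.85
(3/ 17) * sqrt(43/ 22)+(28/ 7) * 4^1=3 * sqrt(946)/ 374+16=16.25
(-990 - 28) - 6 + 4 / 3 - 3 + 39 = -2960 / 3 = -986.67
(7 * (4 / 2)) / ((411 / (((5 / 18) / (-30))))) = -7 / 22194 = -0.00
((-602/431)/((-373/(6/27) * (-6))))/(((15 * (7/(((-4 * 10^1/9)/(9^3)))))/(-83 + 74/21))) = -1148272/1794157039143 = -0.00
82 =82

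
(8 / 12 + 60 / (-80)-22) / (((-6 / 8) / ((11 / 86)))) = 2915 / 774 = 3.77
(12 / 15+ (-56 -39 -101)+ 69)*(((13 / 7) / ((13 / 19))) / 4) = -85.64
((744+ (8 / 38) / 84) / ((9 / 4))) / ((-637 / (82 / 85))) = -97369096 / 194434695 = -0.50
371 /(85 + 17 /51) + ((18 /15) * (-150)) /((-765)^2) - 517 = -1706764219 /3329280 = -512.65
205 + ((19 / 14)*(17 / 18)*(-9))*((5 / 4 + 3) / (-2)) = 51411 / 224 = 229.51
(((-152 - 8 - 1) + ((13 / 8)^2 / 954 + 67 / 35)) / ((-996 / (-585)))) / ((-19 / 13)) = 63.93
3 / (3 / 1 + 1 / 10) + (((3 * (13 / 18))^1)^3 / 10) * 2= 100507 / 33480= 3.00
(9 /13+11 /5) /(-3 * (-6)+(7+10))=188 /2275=0.08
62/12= 31/6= 5.17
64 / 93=0.69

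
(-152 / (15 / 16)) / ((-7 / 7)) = 2432 / 15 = 162.13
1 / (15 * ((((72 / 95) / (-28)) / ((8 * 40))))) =-21280 / 27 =-788.15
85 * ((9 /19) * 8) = 6120 /19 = 322.11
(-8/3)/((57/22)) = -1.03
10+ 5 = 15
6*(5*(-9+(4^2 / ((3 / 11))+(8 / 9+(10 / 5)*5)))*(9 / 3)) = 5450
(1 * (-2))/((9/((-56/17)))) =0.73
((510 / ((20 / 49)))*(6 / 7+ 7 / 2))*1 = 21777 / 4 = 5444.25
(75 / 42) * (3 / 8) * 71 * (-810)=-2156625 / 56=-38511.16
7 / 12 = 0.58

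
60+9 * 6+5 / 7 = 803 / 7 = 114.71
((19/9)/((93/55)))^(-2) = 700569/1092025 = 0.64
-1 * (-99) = 99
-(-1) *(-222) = -222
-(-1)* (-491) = -491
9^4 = 6561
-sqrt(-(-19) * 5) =-9.75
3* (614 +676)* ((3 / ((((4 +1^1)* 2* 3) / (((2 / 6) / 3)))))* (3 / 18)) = 43 / 6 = 7.17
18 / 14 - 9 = -54 / 7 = -7.71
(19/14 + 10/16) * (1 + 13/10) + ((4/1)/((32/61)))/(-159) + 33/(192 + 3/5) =44609699/9527280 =4.68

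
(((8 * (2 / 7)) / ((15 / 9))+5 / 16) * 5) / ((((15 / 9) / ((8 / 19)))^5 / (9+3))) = 5631565824 / 54164665625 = 0.10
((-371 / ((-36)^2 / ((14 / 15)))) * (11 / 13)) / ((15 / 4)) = -28567 / 473850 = -0.06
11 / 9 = 1.22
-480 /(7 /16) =-7680 /7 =-1097.14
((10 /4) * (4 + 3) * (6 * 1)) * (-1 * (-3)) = 315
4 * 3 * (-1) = -12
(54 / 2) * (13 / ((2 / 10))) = 1755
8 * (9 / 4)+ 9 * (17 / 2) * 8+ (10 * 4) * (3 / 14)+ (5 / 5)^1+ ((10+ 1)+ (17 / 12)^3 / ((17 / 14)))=3948817 / 6048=652.91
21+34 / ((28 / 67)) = 1433 / 14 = 102.36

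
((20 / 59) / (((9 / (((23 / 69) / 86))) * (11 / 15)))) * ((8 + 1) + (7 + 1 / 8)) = 25 / 7788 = 0.00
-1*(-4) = 4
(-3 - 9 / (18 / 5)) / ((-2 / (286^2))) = 224939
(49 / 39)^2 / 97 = 2401 / 147537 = 0.02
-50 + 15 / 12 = -195 / 4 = -48.75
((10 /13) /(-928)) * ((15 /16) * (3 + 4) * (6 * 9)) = -14175 /48256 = -0.29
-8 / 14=-4 / 7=-0.57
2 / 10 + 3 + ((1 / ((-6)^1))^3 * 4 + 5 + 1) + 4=3559 / 270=13.18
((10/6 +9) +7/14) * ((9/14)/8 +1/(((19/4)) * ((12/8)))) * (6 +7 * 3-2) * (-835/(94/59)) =-116269094875/3600576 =-32291.80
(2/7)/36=1/126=0.01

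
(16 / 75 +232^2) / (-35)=-576688 / 375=-1537.83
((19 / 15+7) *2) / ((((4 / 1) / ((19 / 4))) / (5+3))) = 2356 / 15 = 157.07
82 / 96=41 / 48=0.85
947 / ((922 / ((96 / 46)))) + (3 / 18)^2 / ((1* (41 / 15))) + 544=2849106935 / 5216676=546.15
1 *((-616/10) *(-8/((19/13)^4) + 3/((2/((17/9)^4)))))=-1522310594266/1425060135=-1068.24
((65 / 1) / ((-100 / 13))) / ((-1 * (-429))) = -0.02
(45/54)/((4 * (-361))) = -5/8664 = -0.00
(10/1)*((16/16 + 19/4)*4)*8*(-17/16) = -1955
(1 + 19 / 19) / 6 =0.33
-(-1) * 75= 75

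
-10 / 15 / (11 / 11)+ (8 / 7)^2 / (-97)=-9698 / 14259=-0.68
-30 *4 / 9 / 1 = -40 / 3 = -13.33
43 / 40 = 1.08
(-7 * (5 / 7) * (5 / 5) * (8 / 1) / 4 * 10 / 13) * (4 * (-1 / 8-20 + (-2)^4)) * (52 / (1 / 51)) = 336600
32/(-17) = -32/17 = -1.88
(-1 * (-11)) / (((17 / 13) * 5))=143 / 85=1.68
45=45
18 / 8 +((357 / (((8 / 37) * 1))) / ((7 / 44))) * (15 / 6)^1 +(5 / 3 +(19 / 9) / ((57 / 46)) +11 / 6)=25953.70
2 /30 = 1 /15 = 0.07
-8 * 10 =-80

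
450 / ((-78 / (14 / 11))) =-7.34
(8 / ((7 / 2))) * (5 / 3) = 80 / 21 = 3.81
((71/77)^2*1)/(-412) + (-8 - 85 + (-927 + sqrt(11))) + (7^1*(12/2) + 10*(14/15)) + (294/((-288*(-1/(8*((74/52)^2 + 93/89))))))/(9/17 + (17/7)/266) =-144386738565428449/156582544967849 + sqrt(11) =-918.80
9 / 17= 0.53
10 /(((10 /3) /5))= 15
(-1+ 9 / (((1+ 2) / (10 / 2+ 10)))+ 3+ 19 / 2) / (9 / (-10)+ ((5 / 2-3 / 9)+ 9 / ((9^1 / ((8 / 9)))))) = 5085 / 194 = 26.21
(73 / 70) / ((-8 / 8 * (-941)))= 73 / 65870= 0.00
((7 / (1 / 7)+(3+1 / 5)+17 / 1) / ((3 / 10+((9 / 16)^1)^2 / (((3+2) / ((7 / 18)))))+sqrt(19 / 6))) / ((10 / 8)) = -1766559744 / 300937585+181403648 * sqrt(114) / 60187517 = 26.31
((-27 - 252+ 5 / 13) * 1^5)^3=-47516597848 / 2197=-21627946.22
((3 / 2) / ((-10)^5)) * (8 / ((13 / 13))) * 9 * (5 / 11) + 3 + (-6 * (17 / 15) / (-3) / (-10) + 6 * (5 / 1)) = 5407519 / 165000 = 32.77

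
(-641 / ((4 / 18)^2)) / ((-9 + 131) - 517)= 51921 / 1580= 32.86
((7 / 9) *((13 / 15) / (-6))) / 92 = -91 / 74520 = -0.00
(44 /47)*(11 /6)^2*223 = 296813 /423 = 701.69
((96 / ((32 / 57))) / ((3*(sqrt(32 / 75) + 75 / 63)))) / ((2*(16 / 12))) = 2244375 / 87368- 125685*sqrt(6) / 21842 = 11.59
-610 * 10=-6100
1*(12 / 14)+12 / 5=114 / 35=3.26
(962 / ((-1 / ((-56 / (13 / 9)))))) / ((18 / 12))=24864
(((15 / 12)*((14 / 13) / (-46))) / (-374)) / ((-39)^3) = -35 / 26533625976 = -0.00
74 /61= 1.21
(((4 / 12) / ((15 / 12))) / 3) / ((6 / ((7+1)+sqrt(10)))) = 2 * sqrt(10) / 135+16 / 135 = 0.17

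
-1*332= -332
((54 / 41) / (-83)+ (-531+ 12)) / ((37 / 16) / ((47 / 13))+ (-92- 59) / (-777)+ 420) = -1032004152144 / 836780579507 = -1.23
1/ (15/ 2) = 2/ 15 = 0.13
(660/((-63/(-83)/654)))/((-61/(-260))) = 1034976800/427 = 2423833.26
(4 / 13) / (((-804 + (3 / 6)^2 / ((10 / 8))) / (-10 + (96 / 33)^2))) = 3720 / 6321887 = 0.00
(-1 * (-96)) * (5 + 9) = 1344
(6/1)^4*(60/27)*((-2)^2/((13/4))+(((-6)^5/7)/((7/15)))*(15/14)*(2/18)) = -3623362560/4459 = -812595.33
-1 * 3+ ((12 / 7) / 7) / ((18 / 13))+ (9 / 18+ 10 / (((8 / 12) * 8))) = -527 / 1176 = -0.45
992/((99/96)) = 31744/33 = 961.94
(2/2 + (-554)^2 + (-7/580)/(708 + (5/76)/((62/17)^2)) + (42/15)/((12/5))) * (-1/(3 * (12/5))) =-55230008610793073/1295641982808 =-42627.52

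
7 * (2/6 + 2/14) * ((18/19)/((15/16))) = 64/19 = 3.37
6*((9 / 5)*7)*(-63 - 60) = -46494 / 5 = -9298.80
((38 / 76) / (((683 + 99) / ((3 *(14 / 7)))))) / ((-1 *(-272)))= 3 / 212704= 0.00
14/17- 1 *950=-16136/17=-949.18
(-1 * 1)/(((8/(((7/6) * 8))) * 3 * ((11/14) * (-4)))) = 49/396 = 0.12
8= 8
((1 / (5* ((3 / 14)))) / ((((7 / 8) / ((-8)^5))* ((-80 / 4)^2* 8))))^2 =16777216 / 140625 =119.30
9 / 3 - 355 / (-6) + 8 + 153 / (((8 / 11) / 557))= 2813977 / 24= 117249.04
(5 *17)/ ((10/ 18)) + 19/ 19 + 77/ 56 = 1243/ 8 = 155.38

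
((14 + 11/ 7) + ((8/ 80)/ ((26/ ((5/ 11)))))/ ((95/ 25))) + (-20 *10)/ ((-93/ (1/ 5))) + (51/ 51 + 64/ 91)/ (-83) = 9384811573/ 587230644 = 15.98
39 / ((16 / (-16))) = -39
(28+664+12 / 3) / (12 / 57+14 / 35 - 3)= -66120 / 227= -291.28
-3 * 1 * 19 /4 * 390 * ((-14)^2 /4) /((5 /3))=-326781 /2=-163390.50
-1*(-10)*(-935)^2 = 8742250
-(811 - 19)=-792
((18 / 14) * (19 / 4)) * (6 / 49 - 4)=-16245 / 686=-23.68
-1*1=-1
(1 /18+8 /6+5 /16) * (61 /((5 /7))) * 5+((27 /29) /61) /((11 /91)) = 2036057093 /2802096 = 726.62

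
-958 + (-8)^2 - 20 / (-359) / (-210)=-6739868 / 7539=-894.00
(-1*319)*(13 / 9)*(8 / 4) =-8294 / 9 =-921.56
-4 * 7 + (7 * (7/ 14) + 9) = -31/ 2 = -15.50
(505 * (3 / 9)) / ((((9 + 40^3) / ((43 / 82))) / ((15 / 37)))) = 108575 / 194203306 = 0.00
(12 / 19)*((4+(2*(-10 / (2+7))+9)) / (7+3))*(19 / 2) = 97 / 15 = 6.47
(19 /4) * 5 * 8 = 190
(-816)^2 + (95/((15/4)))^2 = 5998480/9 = 666497.78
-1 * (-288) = 288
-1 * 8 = -8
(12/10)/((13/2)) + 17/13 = 97/65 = 1.49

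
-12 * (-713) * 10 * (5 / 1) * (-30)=-12834000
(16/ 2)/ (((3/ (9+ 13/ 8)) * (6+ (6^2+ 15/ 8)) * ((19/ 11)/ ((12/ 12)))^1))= 7480/ 20007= 0.37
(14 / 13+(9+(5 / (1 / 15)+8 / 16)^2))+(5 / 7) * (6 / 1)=2080119 / 364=5714.61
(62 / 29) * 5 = 310 / 29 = 10.69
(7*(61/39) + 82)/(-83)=-3625/3237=-1.12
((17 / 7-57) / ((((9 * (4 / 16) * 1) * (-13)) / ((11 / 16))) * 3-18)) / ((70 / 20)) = 4202 / 39249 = 0.11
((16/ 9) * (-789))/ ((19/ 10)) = -42080/ 57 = -738.25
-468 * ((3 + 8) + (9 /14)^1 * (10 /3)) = -43056 /7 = -6150.86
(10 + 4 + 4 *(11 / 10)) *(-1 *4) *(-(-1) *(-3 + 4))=-368 / 5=-73.60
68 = 68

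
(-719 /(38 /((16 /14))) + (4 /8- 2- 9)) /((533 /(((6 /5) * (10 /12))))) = -8545 /141778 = -0.06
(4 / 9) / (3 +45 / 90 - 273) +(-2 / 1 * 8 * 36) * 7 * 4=-78236936 / 4851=-16128.00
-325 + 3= -322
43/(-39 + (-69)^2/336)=-1.73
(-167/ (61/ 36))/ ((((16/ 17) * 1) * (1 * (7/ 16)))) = -102204/ 427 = -239.35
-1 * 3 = -3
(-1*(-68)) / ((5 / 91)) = 6188 / 5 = 1237.60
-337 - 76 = -413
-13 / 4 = -3.25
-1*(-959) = 959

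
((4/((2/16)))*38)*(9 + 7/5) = 12646.40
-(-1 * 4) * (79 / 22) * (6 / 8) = 237 / 22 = 10.77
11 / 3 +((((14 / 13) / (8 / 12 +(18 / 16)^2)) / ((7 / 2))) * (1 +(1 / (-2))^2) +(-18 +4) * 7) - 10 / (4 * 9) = -8196289 / 86814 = -94.41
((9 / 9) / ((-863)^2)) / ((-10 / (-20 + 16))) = 2 / 3723845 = 0.00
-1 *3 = -3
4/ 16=1/ 4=0.25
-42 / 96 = -7 / 16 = -0.44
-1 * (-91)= 91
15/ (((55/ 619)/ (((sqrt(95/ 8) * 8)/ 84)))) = 619 * sqrt(190)/ 154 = 55.40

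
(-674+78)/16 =-149/4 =-37.25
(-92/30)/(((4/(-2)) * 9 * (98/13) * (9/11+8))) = 3289/1283310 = 0.00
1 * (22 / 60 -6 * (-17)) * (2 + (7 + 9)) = 9213 / 5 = 1842.60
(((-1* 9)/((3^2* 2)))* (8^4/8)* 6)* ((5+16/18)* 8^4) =-37049685.33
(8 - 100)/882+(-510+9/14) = -449345/882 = -509.46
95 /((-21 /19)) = -1805 /21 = -85.95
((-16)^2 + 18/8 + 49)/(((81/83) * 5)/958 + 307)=1.00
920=920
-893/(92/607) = -542051/92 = -5891.86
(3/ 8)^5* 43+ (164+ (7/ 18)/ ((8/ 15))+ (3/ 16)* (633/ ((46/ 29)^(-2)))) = 38333463499/ 82673664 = 463.67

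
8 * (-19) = -152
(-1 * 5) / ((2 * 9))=-5 / 18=-0.28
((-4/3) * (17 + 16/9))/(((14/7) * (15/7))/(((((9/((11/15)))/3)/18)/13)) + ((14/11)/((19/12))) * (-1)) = -247247/2412909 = -0.10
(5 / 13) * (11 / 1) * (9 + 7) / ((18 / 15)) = 2200 / 39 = 56.41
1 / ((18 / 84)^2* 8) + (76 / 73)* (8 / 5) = 28829 / 6570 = 4.39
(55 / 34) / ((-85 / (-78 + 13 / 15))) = 12727 / 8670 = 1.47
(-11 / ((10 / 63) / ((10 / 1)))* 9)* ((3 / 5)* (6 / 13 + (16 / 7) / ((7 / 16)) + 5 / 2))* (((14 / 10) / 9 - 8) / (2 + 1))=364462263 / 4550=80101.60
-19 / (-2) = 19 / 2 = 9.50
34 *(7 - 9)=-68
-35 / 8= -4.38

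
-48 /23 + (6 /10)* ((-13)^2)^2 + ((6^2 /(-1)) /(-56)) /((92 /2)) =17134.53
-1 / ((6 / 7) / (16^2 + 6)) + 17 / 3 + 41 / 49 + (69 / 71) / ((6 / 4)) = -1038535 / 3479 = -298.52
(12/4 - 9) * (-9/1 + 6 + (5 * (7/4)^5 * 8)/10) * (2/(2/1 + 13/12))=-144351/592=-243.84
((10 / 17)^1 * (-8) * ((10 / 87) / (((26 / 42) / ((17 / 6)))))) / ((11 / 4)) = -11200 / 12441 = -0.90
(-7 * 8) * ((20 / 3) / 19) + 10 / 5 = -1006 / 57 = -17.65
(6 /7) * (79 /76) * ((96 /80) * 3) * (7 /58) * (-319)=-23463 /190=-123.49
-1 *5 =-5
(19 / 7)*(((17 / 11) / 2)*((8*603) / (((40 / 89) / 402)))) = 3484222641 / 385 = 9049928.94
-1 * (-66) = 66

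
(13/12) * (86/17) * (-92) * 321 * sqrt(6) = -2751398 * sqrt(6)/17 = -396442.42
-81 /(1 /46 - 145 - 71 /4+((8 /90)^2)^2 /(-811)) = 24782422432500 /49787660549177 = 0.50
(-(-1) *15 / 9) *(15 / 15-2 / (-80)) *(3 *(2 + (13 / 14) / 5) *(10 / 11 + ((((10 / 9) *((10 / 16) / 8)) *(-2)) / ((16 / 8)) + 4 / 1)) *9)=95832621 / 197120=486.16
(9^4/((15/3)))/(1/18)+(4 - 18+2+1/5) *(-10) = 118688/5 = 23737.60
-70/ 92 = -0.76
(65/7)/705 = 13/987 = 0.01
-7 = -7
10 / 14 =5 / 7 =0.71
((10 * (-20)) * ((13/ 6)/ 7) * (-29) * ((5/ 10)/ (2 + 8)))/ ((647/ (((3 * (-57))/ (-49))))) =107445/ 221921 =0.48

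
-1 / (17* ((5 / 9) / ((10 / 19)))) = -0.06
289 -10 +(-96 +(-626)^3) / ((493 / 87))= -735938673 / 17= -43290510.18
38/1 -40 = -2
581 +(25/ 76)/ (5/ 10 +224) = 9913047/ 17062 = 581.00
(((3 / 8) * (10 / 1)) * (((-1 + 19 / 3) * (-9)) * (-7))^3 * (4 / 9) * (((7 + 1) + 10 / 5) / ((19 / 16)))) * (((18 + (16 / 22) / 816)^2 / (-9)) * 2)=-12065190662963200 / 314721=-38336147454.30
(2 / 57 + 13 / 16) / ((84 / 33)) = 8503 / 25536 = 0.33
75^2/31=5625/31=181.45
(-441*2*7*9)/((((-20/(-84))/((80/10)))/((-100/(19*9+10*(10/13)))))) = 2427122880/2323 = 1044822.59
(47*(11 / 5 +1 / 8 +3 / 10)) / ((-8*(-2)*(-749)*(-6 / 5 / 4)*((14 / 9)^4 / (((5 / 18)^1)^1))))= 856575 / 526145536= 0.00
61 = 61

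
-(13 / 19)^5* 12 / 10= -2227758 / 12380495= -0.18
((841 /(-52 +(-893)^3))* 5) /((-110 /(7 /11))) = 5887 /172333526178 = 0.00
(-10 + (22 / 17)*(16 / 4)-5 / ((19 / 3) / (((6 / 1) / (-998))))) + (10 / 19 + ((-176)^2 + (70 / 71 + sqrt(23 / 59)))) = sqrt(1357) / 59 + 18654636455 / 602293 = 30973.32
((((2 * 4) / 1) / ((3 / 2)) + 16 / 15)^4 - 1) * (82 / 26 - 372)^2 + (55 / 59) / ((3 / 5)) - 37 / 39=56863056945029 / 249275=228113757.68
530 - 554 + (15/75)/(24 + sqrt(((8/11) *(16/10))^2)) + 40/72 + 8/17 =-4863077/211752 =-22.97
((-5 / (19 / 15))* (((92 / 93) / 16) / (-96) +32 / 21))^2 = 90614692680625 / 2506623565824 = 36.15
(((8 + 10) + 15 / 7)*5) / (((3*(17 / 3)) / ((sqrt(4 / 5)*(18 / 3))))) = 31.79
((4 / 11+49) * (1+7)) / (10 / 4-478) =-2896 / 3487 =-0.83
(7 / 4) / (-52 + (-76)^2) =7 / 22896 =0.00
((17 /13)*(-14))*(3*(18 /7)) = -1836 /13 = -141.23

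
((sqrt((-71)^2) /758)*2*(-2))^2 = 20164 /143641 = 0.14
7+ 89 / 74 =8.20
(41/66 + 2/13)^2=442225/736164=0.60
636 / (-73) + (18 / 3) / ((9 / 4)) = -1324 / 219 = -6.05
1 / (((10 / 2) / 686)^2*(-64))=-117649 / 400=-294.12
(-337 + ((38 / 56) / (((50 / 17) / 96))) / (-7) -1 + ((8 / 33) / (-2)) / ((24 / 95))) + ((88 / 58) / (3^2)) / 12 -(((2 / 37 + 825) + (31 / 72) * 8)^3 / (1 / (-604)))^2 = -125732166727712904283641021431466315399951497 / 1065668597573002141950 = -117984303013207440831246.80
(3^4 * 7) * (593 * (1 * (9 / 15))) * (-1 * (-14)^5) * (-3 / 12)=-135624826008 / 5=-27124965201.60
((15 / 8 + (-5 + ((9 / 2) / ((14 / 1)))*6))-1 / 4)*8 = -81 / 7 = -11.57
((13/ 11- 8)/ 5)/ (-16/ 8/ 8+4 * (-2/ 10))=100/ 77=1.30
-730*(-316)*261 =60207480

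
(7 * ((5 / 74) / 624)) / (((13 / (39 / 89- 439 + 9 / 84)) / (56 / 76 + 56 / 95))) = -22945209 / 676724672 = -0.03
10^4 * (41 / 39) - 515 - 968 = 352163 / 39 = 9029.82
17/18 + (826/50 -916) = -404341/450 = -898.54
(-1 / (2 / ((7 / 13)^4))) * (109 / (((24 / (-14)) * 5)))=1831963 / 3427320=0.53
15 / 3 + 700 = 705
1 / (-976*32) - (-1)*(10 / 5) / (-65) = -62529 / 2030080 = -0.03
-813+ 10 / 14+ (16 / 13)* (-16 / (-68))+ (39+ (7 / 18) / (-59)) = -1269976979 / 1642914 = -773.00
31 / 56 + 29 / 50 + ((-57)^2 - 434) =3942587 / 1400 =2816.13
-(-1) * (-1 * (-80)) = 80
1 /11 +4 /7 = 51 /77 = 0.66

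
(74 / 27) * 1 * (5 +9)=1036 / 27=38.37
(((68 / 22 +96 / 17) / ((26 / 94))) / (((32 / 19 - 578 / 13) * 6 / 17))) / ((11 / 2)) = -729581 / 1917729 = -0.38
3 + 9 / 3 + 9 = 15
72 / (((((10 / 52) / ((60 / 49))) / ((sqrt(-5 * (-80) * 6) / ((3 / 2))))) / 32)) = 9584640 * sqrt(6) / 49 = 479132.19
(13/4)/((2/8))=13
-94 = -94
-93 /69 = -31 /23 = -1.35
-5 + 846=841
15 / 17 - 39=-648 / 17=-38.12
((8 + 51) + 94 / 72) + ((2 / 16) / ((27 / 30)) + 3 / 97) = 52795 / 873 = 60.48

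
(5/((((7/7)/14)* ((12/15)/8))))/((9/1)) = 700/9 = 77.78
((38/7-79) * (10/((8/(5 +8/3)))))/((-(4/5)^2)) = 1480625/1344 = 1101.66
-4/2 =-2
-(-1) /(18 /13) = 13 /18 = 0.72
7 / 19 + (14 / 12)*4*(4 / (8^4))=10885 / 29184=0.37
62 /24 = 31 /12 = 2.58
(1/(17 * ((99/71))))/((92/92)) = 71/1683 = 0.04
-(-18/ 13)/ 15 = 6/ 65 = 0.09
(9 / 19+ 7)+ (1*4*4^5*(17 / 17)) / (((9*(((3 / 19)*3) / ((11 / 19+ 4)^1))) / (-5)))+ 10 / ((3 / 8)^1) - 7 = -11270557 / 513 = -21969.90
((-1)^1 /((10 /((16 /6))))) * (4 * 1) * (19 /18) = -152 /135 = -1.13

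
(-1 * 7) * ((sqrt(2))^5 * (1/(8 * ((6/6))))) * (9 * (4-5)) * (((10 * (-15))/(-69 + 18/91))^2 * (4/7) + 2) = 647045847 * sqrt(2)/4355569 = 210.09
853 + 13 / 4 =856.25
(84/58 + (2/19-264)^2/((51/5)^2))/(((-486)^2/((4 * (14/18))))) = 127862549234/14471068811229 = 0.01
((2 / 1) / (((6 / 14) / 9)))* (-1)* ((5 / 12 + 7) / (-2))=623 / 4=155.75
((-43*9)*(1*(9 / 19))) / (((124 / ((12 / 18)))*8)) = -1161 / 9424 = -0.12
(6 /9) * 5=3.33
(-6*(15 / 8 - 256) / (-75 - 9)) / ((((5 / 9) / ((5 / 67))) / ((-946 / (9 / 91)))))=12500917 / 536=23322.61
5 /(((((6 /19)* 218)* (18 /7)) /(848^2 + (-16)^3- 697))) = 475016815 /23544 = 20175.71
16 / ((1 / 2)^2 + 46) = 64 / 185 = 0.35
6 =6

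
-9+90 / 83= -657 / 83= -7.92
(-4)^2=16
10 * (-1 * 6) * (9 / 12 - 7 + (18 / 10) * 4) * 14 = -798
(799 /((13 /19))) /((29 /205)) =3112105 /377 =8254.92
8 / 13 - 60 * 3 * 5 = -11692 / 13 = -899.38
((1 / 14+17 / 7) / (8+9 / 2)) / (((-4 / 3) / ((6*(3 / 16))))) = -27 / 160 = -0.17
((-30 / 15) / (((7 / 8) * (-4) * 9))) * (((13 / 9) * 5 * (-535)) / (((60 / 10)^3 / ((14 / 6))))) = -34775 / 13122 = -2.65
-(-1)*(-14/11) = -14/11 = -1.27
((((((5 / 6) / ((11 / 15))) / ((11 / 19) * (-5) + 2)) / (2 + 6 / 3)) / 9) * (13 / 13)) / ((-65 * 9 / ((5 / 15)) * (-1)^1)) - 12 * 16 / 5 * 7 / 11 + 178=3628603829 / 23629320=153.56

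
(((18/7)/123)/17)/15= 0.00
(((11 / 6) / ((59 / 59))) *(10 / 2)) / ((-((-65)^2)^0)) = -55 / 6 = -9.17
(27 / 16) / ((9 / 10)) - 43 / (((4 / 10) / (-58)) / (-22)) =-1097345 / 8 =-137168.12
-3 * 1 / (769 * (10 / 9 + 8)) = -27 / 63058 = -0.00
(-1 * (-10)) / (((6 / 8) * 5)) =8 / 3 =2.67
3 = 3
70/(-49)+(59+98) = 1089/7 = 155.57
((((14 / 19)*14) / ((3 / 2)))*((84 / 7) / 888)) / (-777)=-28 / 234099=-0.00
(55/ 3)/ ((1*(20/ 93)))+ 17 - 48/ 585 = 79691/ 780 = 102.17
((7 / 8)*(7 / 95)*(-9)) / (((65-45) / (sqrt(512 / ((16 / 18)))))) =-1323 / 1900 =-0.70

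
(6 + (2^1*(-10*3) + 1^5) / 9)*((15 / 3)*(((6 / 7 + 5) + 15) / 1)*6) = -7300 / 21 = -347.62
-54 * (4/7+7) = -2862/7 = -408.86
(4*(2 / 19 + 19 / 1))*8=11616 / 19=611.37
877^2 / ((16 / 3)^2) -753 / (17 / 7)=116327361 / 4352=26729.63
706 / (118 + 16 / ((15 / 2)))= 5295 / 901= 5.88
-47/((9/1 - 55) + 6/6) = 47/45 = 1.04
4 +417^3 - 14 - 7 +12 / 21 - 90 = 507581246 / 7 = 72511606.57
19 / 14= 1.36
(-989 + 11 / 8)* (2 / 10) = -7901 / 40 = -197.52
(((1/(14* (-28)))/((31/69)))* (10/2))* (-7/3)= 115/1736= 0.07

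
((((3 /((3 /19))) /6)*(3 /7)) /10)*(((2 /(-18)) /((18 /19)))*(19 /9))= -6859 /204120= -0.03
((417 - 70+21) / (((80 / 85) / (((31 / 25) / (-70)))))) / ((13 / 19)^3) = -83137939 / 3844750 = -21.62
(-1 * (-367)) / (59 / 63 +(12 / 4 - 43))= -23121 / 2461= -9.39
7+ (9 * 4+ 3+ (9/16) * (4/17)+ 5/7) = 46.85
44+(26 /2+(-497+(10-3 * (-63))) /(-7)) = 697 /7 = 99.57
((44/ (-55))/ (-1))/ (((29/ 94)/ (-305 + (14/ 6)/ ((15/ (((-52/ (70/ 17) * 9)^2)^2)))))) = 10461629798898584/ 155421875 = 67311179.97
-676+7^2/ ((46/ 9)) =-30655/ 46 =-666.41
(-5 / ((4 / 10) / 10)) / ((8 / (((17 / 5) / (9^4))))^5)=-0.00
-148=-148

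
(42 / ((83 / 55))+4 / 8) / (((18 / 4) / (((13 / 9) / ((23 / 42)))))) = 855946 / 51543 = 16.61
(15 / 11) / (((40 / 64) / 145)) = 3480 / 11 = 316.36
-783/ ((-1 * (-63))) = -87/ 7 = -12.43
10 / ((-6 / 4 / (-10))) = 200 / 3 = 66.67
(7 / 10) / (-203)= -1 / 290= -0.00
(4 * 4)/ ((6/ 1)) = 2.67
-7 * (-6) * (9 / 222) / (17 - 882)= -63 / 32005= -0.00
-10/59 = -0.17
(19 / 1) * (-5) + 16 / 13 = -93.77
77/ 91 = 11/ 13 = 0.85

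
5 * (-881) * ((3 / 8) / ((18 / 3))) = -4405 / 16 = -275.31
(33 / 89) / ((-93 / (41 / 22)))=-41 / 5518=-0.01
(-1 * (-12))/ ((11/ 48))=576/ 11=52.36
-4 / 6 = -2 / 3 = -0.67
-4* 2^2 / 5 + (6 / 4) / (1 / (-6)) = -61 / 5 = -12.20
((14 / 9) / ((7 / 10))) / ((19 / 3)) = 0.35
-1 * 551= -551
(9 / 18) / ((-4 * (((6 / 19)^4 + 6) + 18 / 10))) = -651605 / 40711992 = -0.02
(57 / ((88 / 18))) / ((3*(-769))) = -171 / 33836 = -0.01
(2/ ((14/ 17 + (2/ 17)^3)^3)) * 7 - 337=-10396559549205/ 33313574732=-312.08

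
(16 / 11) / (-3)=-16 / 33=-0.48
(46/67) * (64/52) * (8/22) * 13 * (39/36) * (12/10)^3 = 688896/92125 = 7.48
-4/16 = -1/4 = -0.25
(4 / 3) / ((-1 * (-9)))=4 / 27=0.15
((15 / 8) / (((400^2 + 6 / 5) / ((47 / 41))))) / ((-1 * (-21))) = 0.00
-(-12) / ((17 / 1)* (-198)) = -2 / 561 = -0.00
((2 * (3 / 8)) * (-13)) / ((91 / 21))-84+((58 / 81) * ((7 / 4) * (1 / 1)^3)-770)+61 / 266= -36833645 / 43092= -854.77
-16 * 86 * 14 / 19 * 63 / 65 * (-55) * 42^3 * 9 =36039033174.02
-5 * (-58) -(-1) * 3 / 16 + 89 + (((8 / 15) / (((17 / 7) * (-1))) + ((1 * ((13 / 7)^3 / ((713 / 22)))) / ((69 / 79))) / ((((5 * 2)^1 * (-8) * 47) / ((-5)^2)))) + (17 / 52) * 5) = 1778940952470051 / 4674031172720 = 380.60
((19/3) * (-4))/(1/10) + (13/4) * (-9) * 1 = -3391/12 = -282.58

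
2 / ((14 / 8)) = 8 / 7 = 1.14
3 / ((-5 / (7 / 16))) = -21 / 80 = -0.26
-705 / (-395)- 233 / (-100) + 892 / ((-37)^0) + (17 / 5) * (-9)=6837567 / 7900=865.51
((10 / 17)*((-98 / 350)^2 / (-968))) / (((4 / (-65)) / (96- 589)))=-18473 / 48400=-0.38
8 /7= 1.14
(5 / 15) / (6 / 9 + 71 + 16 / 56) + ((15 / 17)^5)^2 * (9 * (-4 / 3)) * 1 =-10441712925509357 / 3046166783578439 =-3.43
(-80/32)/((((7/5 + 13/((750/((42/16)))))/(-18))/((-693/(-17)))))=8910000/7021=1269.05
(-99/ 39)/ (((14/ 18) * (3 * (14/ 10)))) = -495/ 637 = -0.78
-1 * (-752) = 752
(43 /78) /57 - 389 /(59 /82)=-141815971 /262314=-540.63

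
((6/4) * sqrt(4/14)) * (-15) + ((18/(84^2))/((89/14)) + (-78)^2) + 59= 15308357/2492 - 45 * sqrt(14)/14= 6130.97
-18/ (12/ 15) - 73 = -191/ 2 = -95.50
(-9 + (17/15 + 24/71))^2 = 64288324/1134225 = 56.68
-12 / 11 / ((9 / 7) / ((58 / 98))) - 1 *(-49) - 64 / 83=47.73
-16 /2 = -8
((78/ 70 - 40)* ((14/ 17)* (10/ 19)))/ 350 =-2722/ 56525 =-0.05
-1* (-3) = 3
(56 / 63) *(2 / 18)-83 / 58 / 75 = 9359 / 117450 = 0.08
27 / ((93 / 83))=747 / 31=24.10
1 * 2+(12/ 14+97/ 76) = 2199/ 532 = 4.13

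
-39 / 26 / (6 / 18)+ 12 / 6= -5 / 2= -2.50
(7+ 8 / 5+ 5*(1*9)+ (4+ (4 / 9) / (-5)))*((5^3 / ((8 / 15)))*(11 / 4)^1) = 889625 / 24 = 37067.71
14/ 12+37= 229/ 6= 38.17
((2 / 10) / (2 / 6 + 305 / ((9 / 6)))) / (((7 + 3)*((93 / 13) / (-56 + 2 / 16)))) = -447 / 582800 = -0.00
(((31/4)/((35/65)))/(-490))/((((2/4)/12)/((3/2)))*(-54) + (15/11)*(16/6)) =-4433/322420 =-0.01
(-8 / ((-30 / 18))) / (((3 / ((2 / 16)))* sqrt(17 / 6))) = sqrt(102) / 85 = 0.12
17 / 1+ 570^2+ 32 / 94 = 15271115 / 47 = 324917.34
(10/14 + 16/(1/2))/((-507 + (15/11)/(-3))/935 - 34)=-2355265/2486904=-0.95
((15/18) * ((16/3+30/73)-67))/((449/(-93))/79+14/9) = -164266675/4809094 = -34.16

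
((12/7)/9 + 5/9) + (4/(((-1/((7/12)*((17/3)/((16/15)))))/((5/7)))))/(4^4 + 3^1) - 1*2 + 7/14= -29395/37296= -0.79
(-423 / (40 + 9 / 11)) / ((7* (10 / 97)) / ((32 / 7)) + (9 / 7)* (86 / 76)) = -6.43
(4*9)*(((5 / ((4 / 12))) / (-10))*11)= -594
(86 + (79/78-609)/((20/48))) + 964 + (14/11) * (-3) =-295286/715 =-412.99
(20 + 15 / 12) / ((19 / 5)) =425 / 76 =5.59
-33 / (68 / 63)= -2079 / 68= -30.57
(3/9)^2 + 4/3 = 13/9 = 1.44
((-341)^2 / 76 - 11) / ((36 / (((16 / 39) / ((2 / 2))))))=115445 / 6669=17.31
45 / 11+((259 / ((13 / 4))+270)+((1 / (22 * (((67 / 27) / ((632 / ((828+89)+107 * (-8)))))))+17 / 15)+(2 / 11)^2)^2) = 254387062473640378 / 715329089657325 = 355.62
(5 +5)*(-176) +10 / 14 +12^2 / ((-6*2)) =-12399 / 7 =-1771.29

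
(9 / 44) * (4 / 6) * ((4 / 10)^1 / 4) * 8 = 6 / 55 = 0.11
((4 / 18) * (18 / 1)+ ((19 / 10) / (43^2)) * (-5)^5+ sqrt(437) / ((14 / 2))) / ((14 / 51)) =148767 / 51772+ 51 * sqrt(437) / 98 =13.75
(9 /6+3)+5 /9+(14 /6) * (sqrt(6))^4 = 1603 /18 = 89.06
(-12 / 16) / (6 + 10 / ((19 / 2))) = -57 / 536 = -0.11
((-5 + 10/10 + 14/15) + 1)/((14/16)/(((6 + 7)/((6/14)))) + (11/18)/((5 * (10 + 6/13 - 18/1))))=-473928/2897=-163.59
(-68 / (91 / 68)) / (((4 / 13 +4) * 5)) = -2.36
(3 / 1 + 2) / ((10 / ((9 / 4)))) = 9 / 8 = 1.12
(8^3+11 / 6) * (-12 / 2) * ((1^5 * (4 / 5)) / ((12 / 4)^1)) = -12332 / 15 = -822.13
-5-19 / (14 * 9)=-649 / 126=-5.15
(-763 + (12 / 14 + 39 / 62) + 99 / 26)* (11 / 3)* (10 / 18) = -117561895 / 76167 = -1543.48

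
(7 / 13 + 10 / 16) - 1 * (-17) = 1889 / 104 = 18.16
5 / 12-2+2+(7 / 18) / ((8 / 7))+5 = 829 / 144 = 5.76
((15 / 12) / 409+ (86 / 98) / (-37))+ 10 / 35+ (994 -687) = 911369041 / 2966068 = 307.27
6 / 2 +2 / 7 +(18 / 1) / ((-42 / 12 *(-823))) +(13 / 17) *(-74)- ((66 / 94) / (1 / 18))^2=-46085965825 / 216342833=-213.02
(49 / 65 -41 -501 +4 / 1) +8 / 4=-34791 / 65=-535.25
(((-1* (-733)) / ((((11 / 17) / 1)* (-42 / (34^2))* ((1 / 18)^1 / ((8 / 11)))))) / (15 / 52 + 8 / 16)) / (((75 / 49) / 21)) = -880889423232 / 124025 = -7102515.00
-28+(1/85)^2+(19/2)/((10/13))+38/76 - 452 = -13500631/28900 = -467.15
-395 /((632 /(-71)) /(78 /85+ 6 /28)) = 50.23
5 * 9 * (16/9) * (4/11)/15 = 64/33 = 1.94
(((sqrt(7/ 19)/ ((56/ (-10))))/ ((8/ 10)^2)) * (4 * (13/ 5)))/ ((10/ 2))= -65 * sqrt(133)/ 2128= -0.35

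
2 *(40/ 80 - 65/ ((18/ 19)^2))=-23303/ 162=-143.85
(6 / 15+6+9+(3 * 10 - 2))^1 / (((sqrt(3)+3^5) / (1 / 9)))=1953 / 98410 - 217 * sqrt(3) / 2657070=0.02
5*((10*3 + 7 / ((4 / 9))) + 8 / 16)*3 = 2775 / 4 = 693.75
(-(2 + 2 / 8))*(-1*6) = 27 / 2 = 13.50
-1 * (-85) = 85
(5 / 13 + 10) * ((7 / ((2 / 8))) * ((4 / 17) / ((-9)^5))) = -560 / 483327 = -0.00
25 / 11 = 2.27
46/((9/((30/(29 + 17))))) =10/3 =3.33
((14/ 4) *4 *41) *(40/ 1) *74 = 1699040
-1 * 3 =-3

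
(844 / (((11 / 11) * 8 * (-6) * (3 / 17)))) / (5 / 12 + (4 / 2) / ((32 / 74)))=-7174 / 363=-19.76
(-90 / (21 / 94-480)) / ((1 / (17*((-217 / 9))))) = -3467660 / 45099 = -76.89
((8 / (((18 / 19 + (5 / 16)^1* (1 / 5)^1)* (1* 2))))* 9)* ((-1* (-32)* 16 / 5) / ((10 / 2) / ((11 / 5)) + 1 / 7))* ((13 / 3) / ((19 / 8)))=131203072 / 47585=2757.24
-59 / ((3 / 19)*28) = -1121 / 84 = -13.35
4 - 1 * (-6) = 10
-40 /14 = -20 /7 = -2.86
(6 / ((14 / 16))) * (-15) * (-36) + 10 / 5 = 25934 / 7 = 3704.86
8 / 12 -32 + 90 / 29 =-2456 / 87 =-28.23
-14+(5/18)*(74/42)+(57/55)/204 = -9546499/706860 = -13.51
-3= -3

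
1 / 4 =0.25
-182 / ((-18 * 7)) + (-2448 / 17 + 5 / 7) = -8936 / 63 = -141.84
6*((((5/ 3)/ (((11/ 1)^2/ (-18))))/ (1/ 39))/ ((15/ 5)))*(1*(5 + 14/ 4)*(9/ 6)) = -29835/ 121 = -246.57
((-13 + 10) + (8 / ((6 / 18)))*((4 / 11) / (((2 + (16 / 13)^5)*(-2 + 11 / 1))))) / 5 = -82721831 / 147770865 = -0.56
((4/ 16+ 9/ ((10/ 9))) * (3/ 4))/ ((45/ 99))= 5511/ 400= 13.78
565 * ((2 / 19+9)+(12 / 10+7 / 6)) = 6481.64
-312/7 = -44.57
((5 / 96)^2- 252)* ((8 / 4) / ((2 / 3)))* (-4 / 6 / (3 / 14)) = 16256849 / 6912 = 2351.97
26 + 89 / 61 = 1675 / 61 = 27.46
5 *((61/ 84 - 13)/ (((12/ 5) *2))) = -25775/ 2016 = -12.79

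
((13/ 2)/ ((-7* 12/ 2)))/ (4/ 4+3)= -13/ 336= -0.04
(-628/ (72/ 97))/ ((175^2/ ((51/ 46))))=-258893/ 8452500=-0.03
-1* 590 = -590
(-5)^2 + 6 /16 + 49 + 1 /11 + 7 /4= 6707 /88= 76.22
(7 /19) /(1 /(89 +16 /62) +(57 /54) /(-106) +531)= 36956052 /53264354729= 0.00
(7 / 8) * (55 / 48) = 385 / 384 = 1.00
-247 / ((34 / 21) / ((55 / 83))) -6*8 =-420741 / 2822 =-149.09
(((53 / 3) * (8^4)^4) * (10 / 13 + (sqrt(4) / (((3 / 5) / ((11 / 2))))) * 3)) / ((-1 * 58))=-186477172070809600 / 39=-4781465950533579.49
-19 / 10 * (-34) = 323 / 5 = 64.60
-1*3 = -3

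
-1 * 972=-972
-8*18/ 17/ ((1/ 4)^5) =-147456/ 17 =-8673.88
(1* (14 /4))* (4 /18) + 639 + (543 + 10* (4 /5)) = 10717 /9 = 1190.78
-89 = -89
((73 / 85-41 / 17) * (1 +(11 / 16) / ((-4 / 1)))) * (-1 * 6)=5247 / 680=7.72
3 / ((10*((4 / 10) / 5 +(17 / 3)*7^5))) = 45 / 14285962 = 0.00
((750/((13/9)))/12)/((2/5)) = 5625/52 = 108.17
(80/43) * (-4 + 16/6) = -2.48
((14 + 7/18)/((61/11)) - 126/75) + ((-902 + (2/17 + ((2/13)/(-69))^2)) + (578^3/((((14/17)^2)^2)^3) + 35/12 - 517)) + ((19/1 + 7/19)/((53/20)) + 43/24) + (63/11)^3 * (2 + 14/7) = 393180181436752866899343264572190936881/198133366314132946594958860800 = 1984421850.55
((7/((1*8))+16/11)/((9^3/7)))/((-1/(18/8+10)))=-70315/256608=-0.27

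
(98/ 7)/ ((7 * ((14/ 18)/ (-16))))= -288/ 7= -41.14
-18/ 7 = -2.57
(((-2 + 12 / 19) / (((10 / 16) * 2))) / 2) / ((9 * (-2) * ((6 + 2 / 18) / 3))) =78 / 5225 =0.01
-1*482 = -482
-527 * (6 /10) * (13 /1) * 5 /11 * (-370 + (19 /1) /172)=1307602413 /1892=691121.78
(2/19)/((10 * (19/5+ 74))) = 1/7391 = 0.00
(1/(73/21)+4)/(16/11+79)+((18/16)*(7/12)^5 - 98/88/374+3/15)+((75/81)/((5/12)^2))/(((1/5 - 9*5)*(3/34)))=-70156183856377/68585279938560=-1.02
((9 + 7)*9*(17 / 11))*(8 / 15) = 6528 / 55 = 118.69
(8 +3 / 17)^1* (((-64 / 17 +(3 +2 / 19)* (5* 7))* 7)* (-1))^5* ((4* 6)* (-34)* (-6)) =-30074004279653817130289874914976 / 3515706497843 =-8554185139773526168.01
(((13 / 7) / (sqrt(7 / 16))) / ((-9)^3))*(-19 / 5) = 988*sqrt(7) / 178605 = 0.01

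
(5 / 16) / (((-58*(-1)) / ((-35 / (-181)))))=175 / 167968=0.00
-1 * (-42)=42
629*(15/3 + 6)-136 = 6783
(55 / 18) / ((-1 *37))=-55 / 666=-0.08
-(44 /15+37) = -599 /15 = -39.93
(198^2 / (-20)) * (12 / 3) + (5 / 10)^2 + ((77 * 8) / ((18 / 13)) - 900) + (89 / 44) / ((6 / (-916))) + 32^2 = -15009319 / 1980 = -7580.46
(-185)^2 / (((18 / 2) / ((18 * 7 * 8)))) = 3833200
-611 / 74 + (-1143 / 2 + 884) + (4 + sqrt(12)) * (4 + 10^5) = 200008 * sqrt(3) + 14811849 / 37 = 746744.26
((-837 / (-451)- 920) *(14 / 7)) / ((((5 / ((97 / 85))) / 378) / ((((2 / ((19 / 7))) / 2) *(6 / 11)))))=-1275352451352 / 40060075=-31836.00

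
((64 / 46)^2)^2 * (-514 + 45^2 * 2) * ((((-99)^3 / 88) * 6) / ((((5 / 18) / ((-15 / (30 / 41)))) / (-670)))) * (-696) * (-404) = -3410421840514036952727552 / 279841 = -12186998475970415174.07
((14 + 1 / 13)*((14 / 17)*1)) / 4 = 1281 / 442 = 2.90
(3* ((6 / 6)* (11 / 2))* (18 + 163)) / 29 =5973 / 58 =102.98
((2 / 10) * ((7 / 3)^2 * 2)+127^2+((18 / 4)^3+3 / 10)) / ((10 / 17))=99282329 / 3600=27578.42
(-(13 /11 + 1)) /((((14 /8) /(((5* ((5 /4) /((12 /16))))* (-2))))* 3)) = 1600 /231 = 6.93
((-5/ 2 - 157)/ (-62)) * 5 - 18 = -637/ 124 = -5.14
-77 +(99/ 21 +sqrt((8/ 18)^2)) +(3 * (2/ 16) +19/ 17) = -602747/ 8568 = -70.35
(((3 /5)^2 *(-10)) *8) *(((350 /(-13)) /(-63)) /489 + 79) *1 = -2275.23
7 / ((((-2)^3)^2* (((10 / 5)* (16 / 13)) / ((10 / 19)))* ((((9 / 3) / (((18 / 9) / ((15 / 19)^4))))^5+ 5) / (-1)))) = -180036188665088536610282089 / 39009276747189048494683635424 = -0.00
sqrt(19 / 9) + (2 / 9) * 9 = sqrt(19) / 3 + 2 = 3.45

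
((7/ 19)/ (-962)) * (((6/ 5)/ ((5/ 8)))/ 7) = -24/ 228475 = -0.00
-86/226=-43/113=-0.38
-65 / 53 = -1.23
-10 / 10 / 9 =-1 / 9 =-0.11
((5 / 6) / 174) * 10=0.05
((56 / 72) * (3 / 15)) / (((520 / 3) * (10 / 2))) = 7 / 39000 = 0.00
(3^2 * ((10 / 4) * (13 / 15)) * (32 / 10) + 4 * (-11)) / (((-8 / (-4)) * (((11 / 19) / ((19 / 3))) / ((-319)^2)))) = 153622106 / 15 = 10241473.73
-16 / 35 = -0.46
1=1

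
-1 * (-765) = 765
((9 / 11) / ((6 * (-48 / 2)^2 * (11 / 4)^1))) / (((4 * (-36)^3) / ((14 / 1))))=-7 / 1083912192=-0.00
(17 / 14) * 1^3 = 17 / 14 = 1.21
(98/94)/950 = 0.00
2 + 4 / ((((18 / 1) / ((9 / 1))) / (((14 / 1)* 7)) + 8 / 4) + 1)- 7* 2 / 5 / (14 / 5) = 86 / 37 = 2.32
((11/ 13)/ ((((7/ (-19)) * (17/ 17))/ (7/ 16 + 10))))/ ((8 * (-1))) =34903/ 11648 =3.00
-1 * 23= -23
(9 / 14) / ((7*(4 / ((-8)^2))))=72 / 49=1.47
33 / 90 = 11 / 30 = 0.37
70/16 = 35/8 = 4.38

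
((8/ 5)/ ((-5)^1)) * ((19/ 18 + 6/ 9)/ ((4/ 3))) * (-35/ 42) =31/ 90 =0.34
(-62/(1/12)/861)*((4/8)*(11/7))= -1364/2009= -0.68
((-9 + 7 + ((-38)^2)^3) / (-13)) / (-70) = 1505468191 / 455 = 3308721.30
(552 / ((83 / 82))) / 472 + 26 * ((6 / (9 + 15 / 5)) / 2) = 74977 / 9794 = 7.66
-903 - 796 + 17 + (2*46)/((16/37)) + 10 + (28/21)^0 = -5833/4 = -1458.25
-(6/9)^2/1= -4/9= -0.44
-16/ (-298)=8/ 149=0.05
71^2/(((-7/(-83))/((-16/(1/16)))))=-107111168/7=-15301595.43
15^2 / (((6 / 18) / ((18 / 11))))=12150 / 11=1104.55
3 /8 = 0.38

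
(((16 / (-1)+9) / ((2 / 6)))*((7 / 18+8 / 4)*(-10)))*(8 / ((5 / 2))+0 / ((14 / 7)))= 4816 / 3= 1605.33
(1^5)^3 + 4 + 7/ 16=87/ 16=5.44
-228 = -228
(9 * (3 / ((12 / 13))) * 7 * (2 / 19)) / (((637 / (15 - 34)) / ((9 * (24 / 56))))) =-243 / 98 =-2.48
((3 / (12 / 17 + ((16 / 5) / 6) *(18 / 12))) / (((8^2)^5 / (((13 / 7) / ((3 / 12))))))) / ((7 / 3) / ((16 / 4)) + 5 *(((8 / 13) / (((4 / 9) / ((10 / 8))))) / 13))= 98865 / 8959301779456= 0.00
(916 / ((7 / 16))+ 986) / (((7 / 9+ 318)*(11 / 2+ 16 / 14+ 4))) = 388044 / 427481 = 0.91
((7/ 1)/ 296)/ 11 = 7/ 3256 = 0.00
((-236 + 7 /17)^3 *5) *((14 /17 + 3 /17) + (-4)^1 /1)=963604501875 /4913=196133625.46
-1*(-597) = 597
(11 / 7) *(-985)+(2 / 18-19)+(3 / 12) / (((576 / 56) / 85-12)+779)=-180210418855 / 115022124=-1566.75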